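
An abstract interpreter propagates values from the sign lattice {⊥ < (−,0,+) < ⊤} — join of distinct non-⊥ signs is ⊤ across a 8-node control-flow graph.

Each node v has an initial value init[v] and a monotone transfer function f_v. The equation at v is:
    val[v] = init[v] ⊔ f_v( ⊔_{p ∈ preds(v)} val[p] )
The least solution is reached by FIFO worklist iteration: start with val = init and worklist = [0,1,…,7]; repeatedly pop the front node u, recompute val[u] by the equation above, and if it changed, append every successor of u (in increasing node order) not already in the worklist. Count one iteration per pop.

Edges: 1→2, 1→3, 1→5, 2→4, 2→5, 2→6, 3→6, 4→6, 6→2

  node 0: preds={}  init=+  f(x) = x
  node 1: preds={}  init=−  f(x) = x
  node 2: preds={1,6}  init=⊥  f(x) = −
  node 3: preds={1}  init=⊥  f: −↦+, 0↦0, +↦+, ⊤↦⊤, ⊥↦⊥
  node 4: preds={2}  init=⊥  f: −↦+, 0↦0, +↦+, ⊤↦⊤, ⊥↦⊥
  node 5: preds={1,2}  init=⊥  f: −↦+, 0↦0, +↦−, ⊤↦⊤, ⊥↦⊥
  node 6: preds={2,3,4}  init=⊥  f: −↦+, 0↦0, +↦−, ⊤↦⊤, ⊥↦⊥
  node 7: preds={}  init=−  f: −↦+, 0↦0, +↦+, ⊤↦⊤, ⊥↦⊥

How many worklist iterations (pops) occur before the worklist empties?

9

Iteration log — 9 steps:
  step 1. node 0  ⊔preds=⊥  new=+  stable
  step 2. node 1  ⊔preds=⊥  new=−  stable
  step 3. node 2  ⊔preds=−  new=−  old=⊥  +wl: 
  step 4. node 3  ⊔preds=−  new=+  old=⊥  +wl: 
  step 5. node 4  ⊔preds=−  new=+  old=⊥  +wl: 
  step 6. node 5  ⊔preds=−  new=+  old=⊥  +wl: 
  step 7. node 6  ⊔preds=⊤  new=⊤  old=⊥  +wl: 2
  step 8. node 7  ⊔preds=⊥  new=−  stable
  step 9. node 2  ⊔preds=⊤  new=−  stable

Least fixpoint reached:
  node 0: +
  node 1: −
  node 2: −
  node 3: +
  node 4: +
  node 5: +
  node 6: ⊤
  node 7: −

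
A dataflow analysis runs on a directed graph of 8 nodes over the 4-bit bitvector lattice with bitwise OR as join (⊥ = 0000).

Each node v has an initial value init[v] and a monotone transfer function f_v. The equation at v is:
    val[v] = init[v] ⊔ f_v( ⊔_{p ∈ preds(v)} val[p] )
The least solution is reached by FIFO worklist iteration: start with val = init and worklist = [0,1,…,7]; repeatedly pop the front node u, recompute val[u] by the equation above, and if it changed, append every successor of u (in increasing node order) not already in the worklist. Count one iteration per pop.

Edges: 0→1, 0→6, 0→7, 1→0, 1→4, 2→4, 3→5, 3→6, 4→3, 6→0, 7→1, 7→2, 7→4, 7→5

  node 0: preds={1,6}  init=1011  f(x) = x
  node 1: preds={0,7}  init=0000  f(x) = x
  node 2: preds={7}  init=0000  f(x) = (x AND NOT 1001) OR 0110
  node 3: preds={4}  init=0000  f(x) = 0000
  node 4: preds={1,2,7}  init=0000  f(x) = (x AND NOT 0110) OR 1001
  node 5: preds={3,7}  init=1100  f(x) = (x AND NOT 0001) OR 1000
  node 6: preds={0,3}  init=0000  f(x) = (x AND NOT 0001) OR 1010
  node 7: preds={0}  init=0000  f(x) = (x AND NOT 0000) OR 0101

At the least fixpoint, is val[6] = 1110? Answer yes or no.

Iteration log — 19 steps:
  step 1. node 0  ⊔preds=0000  new=1011  stable
  step 2. node 1  ⊔preds=1011  new=1011  old=0000  +wl: 0
  step 3. node 2  ⊔preds=0000  new=0110  old=0000  +wl: 
  step 4. node 3  ⊔preds=0000  new=0000  stable
  step 5. node 4  ⊔preds=1111  new=1001  old=0000  +wl: 3
  step 6. node 5  ⊔preds=0000  new=1100  stable
  step 7. node 6  ⊔preds=1011  new=1010  old=0000  +wl: 
  step 8. node 7  ⊔preds=1011  new=1111  old=0000  +wl: 1,2,4,5
  step 9. node 0  ⊔preds=1011  new=1011  stable
  step 10. node 3  ⊔preds=1001  new=0000  stable
  step 11. node 1  ⊔preds=1111  new=1111  old=1011  +wl: 0
  step 12. node 2  ⊔preds=1111  new=0110  stable
  step 13. node 4  ⊔preds=1111  new=1001  stable
  step 14. node 5  ⊔preds=1111  new=1110  old=1100  +wl: 
  step 15. node 0  ⊔preds=1111  new=1111  old=1011  +wl: 1,6,7
  step 16. node 1  ⊔preds=1111  new=1111  stable
  step 17. node 6  ⊔preds=1111  new=1110  old=1010  +wl: 0
  step 18. node 7  ⊔preds=1111  new=1111  stable
  step 19. node 0  ⊔preds=1111  new=1111  stable

Least fixpoint reached:
  node 0: 1111
  node 1: 1111
  node 2: 0110
  node 3: 0000
  node 4: 1001
  node 5: 1110
  node 6: 1110
  node 7: 1111

yes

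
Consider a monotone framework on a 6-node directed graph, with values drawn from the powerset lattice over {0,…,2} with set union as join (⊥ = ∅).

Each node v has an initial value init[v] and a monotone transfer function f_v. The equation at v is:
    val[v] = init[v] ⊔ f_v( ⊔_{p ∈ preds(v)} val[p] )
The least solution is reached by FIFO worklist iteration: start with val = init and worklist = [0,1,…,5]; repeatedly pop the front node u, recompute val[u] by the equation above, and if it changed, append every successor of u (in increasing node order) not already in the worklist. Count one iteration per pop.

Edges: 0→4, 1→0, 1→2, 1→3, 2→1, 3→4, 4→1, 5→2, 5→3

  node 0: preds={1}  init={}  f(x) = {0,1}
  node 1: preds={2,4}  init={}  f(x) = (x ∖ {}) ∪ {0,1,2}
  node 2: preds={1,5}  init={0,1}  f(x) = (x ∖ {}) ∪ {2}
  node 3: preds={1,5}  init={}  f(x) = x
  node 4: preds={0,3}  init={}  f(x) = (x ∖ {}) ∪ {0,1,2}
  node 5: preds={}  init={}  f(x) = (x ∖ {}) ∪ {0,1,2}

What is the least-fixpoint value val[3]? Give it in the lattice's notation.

Iteration log — 10 steps:
  step 1. node 0  ⊔preds={}  new={0,1}  old={}  +wl: 
  step 2. node 1  ⊔preds={0,1}  new={0,1,2}  old={}  +wl: 0
  step 3. node 2  ⊔preds={0,1,2}  new={0,1,2}  old={0,1}  +wl: 1
  step 4. node 3  ⊔preds={0,1,2}  new={0,1,2}  old={}  +wl: 
  step 5. node 4  ⊔preds={0,1,2}  new={0,1,2}  old={}  +wl: 
  step 6. node 5  ⊔preds={}  new={0,1,2}  old={}  +wl: 2,3
  step 7. node 0  ⊔preds={0,1,2}  new={0,1}  stable
  step 8. node 1  ⊔preds={0,1,2}  new={0,1,2}  stable
  step 9. node 2  ⊔preds={0,1,2}  new={0,1,2}  stable
  step 10. node 3  ⊔preds={0,1,2}  new={0,1,2}  stable

Least fixpoint reached:
  node 0: {0,1}
  node 1: {0,1,2}
  node 2: {0,1,2}
  node 3: {0,1,2}
  node 4: {0,1,2}
  node 5: {0,1,2}

{0,1,2}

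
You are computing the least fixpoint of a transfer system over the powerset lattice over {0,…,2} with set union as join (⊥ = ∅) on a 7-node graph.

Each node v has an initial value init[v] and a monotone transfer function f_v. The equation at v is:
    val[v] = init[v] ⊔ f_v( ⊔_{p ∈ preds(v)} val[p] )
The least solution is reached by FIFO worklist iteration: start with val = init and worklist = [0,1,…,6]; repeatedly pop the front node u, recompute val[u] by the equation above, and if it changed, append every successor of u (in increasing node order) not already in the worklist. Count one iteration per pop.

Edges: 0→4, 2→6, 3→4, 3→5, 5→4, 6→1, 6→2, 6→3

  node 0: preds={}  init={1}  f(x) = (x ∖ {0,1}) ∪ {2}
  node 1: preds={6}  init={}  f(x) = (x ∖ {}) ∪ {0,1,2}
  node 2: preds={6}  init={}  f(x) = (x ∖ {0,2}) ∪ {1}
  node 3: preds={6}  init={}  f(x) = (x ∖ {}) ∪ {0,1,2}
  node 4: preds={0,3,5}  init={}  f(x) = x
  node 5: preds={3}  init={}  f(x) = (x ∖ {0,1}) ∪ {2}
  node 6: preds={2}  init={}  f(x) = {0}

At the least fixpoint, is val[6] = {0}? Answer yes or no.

yes

Iteration log — 11 steps:
  step 1. node 0  ⊔preds={}  new={1,2}  old={1}  +wl: 
  step 2. node 1  ⊔preds={}  new={0,1,2}  old={}  +wl: 
  step 3. node 2  ⊔preds={}  new={1}  old={}  +wl: 
  step 4. node 3  ⊔preds={}  new={0,1,2}  old={}  +wl: 
  step 5. node 4  ⊔preds={0,1,2}  new={0,1,2}  old={}  +wl: 
  step 6. node 5  ⊔preds={0,1,2}  new={2}  old={}  +wl: 4
  step 7. node 6  ⊔preds={1}  new={0}  old={}  +wl: 1,2,3
  step 8. node 4  ⊔preds={0,1,2}  new={0,1,2}  stable
  step 9. node 1  ⊔preds={0}  new={0,1,2}  stable
  step 10. node 2  ⊔preds={0}  new={1}  stable
  step 11. node 3  ⊔preds={0}  new={0,1,2}  stable

Least fixpoint reached:
  node 0: {1,2}
  node 1: {0,1,2}
  node 2: {1}
  node 3: {0,1,2}
  node 4: {0,1,2}
  node 5: {2}
  node 6: {0}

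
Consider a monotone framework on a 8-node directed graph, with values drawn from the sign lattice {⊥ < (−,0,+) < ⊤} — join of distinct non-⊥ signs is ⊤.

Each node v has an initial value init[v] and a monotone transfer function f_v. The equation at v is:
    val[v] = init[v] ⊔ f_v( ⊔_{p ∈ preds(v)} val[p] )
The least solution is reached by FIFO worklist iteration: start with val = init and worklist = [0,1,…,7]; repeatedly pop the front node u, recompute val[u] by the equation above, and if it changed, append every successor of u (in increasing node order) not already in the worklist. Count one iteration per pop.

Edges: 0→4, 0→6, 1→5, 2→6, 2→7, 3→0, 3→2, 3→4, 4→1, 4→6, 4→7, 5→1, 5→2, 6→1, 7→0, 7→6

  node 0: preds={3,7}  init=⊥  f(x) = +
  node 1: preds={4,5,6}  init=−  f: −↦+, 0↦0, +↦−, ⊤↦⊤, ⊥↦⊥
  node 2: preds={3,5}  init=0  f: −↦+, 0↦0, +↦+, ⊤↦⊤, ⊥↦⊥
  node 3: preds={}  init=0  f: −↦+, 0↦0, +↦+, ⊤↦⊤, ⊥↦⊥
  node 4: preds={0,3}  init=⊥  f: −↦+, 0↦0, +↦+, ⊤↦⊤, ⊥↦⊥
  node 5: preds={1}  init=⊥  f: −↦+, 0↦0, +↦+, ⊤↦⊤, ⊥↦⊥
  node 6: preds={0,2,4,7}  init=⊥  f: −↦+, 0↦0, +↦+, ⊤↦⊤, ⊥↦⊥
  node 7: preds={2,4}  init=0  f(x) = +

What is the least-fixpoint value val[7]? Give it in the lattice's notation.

Worklist (16 pops):
  #1 pop 0: in=0 → + (was ⊥); enqueue []
  #2 pop 1: in=⊥ → − (no change)
  #3 pop 2: in=0 → 0 (no change)
  #4 pop 3: in=⊥ → 0 (no change)
  #5 pop 4: in=⊤ → ⊤ (was ⊥); enqueue [1]
  #6 pop 5: in=− → + (was ⊥); enqueue [2]
  #7 pop 6: in=⊤ → ⊤ (was ⊥); enqueue []
  #8 pop 7: in=⊤ → ⊤ (was 0); enqueue [0,6]
  #9 pop 1: in=⊤ → ⊤ (was −); enqueue [5]
  #10 pop 2: in=⊤ → ⊤ (was 0); enqueue [7]
  #11 pop 0: in=⊤ → + (no change)
  #12 pop 6: in=⊤ → ⊤ (no change)
  #13 pop 5: in=⊤ → ⊤ (was +); enqueue [1,2]
  #14 pop 7: in=⊤ → ⊤ (no change)
  #15 pop 1: in=⊤ → ⊤ (no change)
  #16 pop 2: in=⊤ → ⊤ (no change)

Fixpoint:
  val[0] = +
  val[1] = ⊤
  val[2] = ⊤
  val[3] = 0
  val[4] = ⊤
  val[5] = ⊤
  val[6] = ⊤
  val[7] = ⊤

⊤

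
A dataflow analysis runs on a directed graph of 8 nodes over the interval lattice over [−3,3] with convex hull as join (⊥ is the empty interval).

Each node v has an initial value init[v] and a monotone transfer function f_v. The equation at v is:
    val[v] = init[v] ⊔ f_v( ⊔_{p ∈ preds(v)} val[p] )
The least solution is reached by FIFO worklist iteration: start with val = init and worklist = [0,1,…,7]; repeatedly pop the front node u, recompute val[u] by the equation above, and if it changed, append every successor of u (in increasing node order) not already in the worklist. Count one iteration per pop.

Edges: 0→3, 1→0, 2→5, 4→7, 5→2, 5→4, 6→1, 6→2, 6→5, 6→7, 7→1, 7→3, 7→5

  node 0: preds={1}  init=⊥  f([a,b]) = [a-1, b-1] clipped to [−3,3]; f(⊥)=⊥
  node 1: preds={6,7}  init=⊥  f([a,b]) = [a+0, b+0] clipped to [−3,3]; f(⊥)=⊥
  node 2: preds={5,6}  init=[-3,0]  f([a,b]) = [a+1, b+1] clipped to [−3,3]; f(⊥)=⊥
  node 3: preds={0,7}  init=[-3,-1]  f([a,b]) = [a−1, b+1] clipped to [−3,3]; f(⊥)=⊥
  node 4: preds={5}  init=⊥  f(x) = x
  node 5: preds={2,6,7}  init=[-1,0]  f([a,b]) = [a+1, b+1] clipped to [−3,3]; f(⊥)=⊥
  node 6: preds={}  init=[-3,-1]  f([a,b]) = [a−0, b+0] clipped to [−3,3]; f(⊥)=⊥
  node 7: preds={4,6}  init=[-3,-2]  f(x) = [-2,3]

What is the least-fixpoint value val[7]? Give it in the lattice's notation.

Worklist (20 pops):
  #1 pop 0: in=⊥ → ⊥ (no change)
  #2 pop 1: in=[-3,-1] → [-3,-1] (was ⊥); enqueue [0]
  #3 pop 2: in=[-3,0] → [-3,1] (was [-3,0]); enqueue []
  #4 pop 3: in=[-3,-2] → [-3,-1] (no change)
  #5 pop 4: in=[-1,0] → [-1,0] (was ⊥); enqueue []
  #6 pop 5: in=[-3,1] → [-2,2] (was [-1,0]); enqueue [2,4]
  #7 pop 6: in=⊥ → [-3,-1] (no change)
  #8 pop 7: in=[-3,0] → [-3,3] (was [-3,-2]); enqueue [1,3,5]
  #9 pop 0: in=[-3,-1] → [-3,-2] (was ⊥); enqueue []
  #10 pop 2: in=[-3,2] → [-3,3] (was [-3,1]); enqueue []
  #11 pop 4: in=[-2,2] → [-2,2] (was [-1,0]); enqueue [7]
  #12 pop 1: in=[-3,3] → [-3,3] (was [-3,-1]); enqueue [0]
  #13 pop 3: in=[-3,3] → [-3,3] (was [-3,-1]); enqueue []
  #14 pop 5: in=[-3,3] → [-2,3] (was [-2,2]); enqueue [2,4]
  #15 pop 7: in=[-3,2] → [-3,3] (no change)
  #16 pop 0: in=[-3,3] → [-3,2] (was [-3,-2]); enqueue [3]
  #17 pop 2: in=[-3,3] → [-3,3] (no change)
  #18 pop 4: in=[-2,3] → [-2,3] (was [-2,2]); enqueue [7]
  #19 pop 3: in=[-3,3] → [-3,3] (no change)
  #20 pop 7: in=[-3,3] → [-3,3] (no change)

Fixpoint:
  val[0] = [-3,2]
  val[1] = [-3,3]
  val[2] = [-3,3]
  val[3] = [-3,3]
  val[4] = [-2,3]
  val[5] = [-2,3]
  val[6] = [-3,-1]
  val[7] = [-3,3]

[-3,3]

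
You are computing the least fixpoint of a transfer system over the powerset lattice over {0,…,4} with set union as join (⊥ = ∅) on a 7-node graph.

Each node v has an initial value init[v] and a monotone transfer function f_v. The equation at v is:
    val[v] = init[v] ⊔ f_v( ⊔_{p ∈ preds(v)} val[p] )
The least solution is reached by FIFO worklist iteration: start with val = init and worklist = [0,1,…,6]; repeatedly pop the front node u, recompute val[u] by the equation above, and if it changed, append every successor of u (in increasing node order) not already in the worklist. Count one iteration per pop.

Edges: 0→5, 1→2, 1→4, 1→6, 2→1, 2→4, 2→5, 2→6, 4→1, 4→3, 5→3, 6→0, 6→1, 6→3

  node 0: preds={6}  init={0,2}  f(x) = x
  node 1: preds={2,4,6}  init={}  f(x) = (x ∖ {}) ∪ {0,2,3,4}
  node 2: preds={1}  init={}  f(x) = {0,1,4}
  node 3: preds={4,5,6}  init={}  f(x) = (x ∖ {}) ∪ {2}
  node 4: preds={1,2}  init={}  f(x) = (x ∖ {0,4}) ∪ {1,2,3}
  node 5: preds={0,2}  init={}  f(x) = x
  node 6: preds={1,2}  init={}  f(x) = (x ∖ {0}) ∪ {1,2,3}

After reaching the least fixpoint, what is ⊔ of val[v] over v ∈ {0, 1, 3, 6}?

Worklist (15 pops):
  #1 pop 0: in={} → {0,2} (no change)
  #2 pop 1: in={} → {0,2,3,4} (was {}); enqueue []
  #3 pop 2: in={0,2,3,4} → {0,1,4} (was {}); enqueue [1]
  #4 pop 3: in={} → {2} (was {}); enqueue []
  #5 pop 4: in={0,1,2,3,4} → {1,2,3} (was {}); enqueue [3]
  #6 pop 5: in={0,1,2,4} → {0,1,2,4} (was {}); enqueue []
  #7 pop 6: in={0,1,2,3,4} → {1,2,3,4} (was {}); enqueue [0]
  #8 pop 1: in={0,1,2,3,4} → {0,1,2,3,4} (was {0,2,3,4}); enqueue [2,4,6]
  #9 pop 3: in={0,1,2,3,4} → {0,1,2,3,4} (was {2}); enqueue []
  #10 pop 0: in={1,2,3,4} → {0,1,2,3,4} (was {0,2}); enqueue [5]
  #11 pop 2: in={0,1,2,3,4} → {0,1,4} (no change)
  #12 pop 4: in={0,1,2,3,4} → {1,2,3} (no change)
  #13 pop 6: in={0,1,2,3,4} → {1,2,3,4} (no change)
  #14 pop 5: in={0,1,2,3,4} → {0,1,2,3,4} (was {0,1,2,4}); enqueue [3]
  #15 pop 3: in={0,1,2,3,4} → {0,1,2,3,4} (no change)

Fixpoint:
  val[0] = {0,1,2,3,4}
  val[1] = {0,1,2,3,4}
  val[2] = {0,1,4}
  val[3] = {0,1,2,3,4}
  val[4] = {1,2,3}
  val[5] = {0,1,2,3,4}
  val[6] = {1,2,3,4}

{0,1,2,3,4}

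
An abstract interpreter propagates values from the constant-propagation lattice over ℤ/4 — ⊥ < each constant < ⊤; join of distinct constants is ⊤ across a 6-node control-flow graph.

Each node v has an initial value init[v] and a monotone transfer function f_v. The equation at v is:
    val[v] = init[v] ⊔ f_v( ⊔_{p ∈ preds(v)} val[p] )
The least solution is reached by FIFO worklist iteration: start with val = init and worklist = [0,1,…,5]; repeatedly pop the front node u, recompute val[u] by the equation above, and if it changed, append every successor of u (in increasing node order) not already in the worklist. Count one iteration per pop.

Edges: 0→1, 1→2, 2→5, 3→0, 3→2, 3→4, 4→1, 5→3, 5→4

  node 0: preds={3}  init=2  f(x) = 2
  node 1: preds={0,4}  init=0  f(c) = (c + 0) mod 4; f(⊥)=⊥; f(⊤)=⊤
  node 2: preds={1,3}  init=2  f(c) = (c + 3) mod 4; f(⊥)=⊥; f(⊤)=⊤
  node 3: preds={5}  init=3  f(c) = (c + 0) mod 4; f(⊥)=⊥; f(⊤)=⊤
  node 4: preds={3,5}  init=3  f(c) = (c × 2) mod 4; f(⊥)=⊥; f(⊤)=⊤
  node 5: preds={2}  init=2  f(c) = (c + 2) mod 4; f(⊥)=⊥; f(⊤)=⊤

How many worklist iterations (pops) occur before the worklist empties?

Worklist (11 pops):
  #1 pop 0: in=3 → 2 (no change)
  #2 pop 1: in=⊤ → ⊤ (was 0); enqueue []
  #3 pop 2: in=⊤ → ⊤ (was 2); enqueue []
  #4 pop 3: in=2 → ⊤ (was 3); enqueue [0,2]
  #5 pop 4: in=⊤ → ⊤ (was 3); enqueue [1]
  #6 pop 5: in=⊤ → ⊤ (was 2); enqueue [3,4]
  #7 pop 0: in=⊤ → 2 (no change)
  #8 pop 2: in=⊤ → ⊤ (no change)
  #9 pop 1: in=⊤ → ⊤ (no change)
  #10 pop 3: in=⊤ → ⊤ (no change)
  #11 pop 4: in=⊤ → ⊤ (no change)

Fixpoint:
  val[0] = 2
  val[1] = ⊤
  val[2] = ⊤
  val[3] = ⊤
  val[4] = ⊤
  val[5] = ⊤

11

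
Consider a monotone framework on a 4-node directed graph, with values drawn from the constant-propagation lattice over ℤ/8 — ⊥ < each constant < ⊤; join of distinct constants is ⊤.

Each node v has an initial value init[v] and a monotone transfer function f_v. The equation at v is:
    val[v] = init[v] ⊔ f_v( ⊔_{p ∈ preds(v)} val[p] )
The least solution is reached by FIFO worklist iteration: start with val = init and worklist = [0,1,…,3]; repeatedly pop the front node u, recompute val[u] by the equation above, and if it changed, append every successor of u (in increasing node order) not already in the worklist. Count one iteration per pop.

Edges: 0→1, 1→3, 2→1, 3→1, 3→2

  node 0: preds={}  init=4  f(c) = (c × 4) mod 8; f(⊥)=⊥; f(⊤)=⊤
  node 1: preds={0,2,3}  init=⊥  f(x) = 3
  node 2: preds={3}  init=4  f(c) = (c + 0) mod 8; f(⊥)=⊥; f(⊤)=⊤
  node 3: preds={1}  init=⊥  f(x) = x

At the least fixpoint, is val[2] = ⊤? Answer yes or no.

yes

Worklist (7 pops):
  #1 pop 0: in=⊥ → 4 (no change)
  #2 pop 1: in=4 → 3 (was ⊥); enqueue []
  #3 pop 2: in=⊥ → 4 (no change)
  #4 pop 3: in=3 → 3 (was ⊥); enqueue [1,2]
  #5 pop 1: in=⊤ → 3 (no change)
  #6 pop 2: in=3 → ⊤ (was 4); enqueue [1]
  #7 pop 1: in=⊤ → 3 (no change)

Fixpoint:
  val[0] = 4
  val[1] = 3
  val[2] = ⊤
  val[3] = 3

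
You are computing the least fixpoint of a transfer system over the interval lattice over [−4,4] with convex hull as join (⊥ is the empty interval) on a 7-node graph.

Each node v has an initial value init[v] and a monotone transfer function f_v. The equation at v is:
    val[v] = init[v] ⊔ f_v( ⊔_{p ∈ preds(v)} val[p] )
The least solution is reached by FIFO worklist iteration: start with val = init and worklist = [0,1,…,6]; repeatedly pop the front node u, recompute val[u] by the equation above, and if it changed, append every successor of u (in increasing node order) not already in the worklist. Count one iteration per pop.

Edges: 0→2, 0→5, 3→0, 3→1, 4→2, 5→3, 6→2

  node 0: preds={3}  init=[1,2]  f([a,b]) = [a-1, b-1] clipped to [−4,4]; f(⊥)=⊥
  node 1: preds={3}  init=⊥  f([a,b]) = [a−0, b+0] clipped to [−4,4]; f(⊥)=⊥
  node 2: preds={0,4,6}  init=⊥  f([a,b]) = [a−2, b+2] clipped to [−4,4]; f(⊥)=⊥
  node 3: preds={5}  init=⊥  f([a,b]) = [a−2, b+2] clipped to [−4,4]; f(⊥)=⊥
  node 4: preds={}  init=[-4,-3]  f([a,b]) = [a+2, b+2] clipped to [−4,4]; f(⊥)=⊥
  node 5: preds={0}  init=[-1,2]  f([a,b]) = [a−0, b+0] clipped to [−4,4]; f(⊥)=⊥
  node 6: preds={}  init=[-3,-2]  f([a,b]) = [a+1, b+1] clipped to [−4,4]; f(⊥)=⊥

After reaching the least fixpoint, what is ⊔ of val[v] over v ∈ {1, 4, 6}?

Iteration log — 14 steps:
  step 1. node 0  ⊔preds=⊥  new=[1,2]  stable
  step 2. node 1  ⊔preds=⊥  new=⊥  stable
  step 3. node 2  ⊔preds=[-4,2]  new=[-4,4]  old=⊥  +wl: 
  step 4. node 3  ⊔preds=[-1,2]  new=[-3,4]  old=⊥  +wl: 0,1
  step 5. node 4  ⊔preds=⊥  new=[-4,-3]  stable
  step 6. node 5  ⊔preds=[1,2]  new=[-1,2]  stable
  step 7. node 6  ⊔preds=⊥  new=[-3,-2]  stable
  step 8. node 0  ⊔preds=[-3,4]  new=[-4,3]  old=[1,2]  +wl: 2,5
  step 9. node 1  ⊔preds=[-3,4]  new=[-3,4]  old=⊥  +wl: 
  step 10. node 2  ⊔preds=[-4,3]  new=[-4,4]  stable
  step 11. node 5  ⊔preds=[-4,3]  new=[-4,3]  old=[-1,2]  +wl: 3
  step 12. node 3  ⊔preds=[-4,3]  new=[-4,4]  old=[-3,4]  +wl: 0,1
  step 13. node 0  ⊔preds=[-4,4]  new=[-4,3]  stable
  step 14. node 1  ⊔preds=[-4,4]  new=[-4,4]  old=[-3,4]  +wl: 

Least fixpoint reached:
  node 0: [-4,3]
  node 1: [-4,4]
  node 2: [-4,4]
  node 3: [-4,4]
  node 4: [-4,-3]
  node 5: [-4,3]
  node 6: [-3,-2]

[-4,4]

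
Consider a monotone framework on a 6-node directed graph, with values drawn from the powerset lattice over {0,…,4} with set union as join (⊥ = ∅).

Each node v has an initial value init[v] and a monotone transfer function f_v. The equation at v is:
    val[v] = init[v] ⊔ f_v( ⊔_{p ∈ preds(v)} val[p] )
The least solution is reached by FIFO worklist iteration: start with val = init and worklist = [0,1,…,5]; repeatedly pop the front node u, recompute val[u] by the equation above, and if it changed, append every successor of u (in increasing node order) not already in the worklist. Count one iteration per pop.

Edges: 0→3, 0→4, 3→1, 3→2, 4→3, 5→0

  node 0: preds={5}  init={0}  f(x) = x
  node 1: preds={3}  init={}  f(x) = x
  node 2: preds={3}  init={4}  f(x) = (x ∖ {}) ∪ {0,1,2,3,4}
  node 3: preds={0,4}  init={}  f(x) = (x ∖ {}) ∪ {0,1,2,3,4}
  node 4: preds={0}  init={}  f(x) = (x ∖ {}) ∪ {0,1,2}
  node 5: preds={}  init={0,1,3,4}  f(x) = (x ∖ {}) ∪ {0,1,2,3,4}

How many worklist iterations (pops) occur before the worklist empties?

Iteration log — 12 steps:
  step 1. node 0  ⊔preds={0,1,3,4}  new={0,1,3,4}  old={0}  +wl: 
  step 2. node 1  ⊔preds={}  new={}  stable
  step 3. node 2  ⊔preds={}  new={0,1,2,3,4}  old={4}  +wl: 
  step 4. node 3  ⊔preds={0,1,3,4}  new={0,1,2,3,4}  old={}  +wl: 1,2
  step 5. node 4  ⊔preds={0,1,3,4}  new={0,1,2,3,4}  old={}  +wl: 3
  step 6. node 5  ⊔preds={}  new={0,1,2,3,4}  old={0,1,3,4}  +wl: 0
  step 7. node 1  ⊔preds={0,1,2,3,4}  new={0,1,2,3,4}  old={}  +wl: 
  step 8. node 2  ⊔preds={0,1,2,3,4}  new={0,1,2,3,4}  stable
  step 9. node 3  ⊔preds={0,1,2,3,4}  new={0,1,2,3,4}  stable
  step 10. node 0  ⊔preds={0,1,2,3,4}  new={0,1,2,3,4}  old={0,1,3,4}  +wl: 3,4
  step 11. node 3  ⊔preds={0,1,2,3,4}  new={0,1,2,3,4}  stable
  step 12. node 4  ⊔preds={0,1,2,3,4}  new={0,1,2,3,4}  stable

Least fixpoint reached:
  node 0: {0,1,2,3,4}
  node 1: {0,1,2,3,4}
  node 2: {0,1,2,3,4}
  node 3: {0,1,2,3,4}
  node 4: {0,1,2,3,4}
  node 5: {0,1,2,3,4}

12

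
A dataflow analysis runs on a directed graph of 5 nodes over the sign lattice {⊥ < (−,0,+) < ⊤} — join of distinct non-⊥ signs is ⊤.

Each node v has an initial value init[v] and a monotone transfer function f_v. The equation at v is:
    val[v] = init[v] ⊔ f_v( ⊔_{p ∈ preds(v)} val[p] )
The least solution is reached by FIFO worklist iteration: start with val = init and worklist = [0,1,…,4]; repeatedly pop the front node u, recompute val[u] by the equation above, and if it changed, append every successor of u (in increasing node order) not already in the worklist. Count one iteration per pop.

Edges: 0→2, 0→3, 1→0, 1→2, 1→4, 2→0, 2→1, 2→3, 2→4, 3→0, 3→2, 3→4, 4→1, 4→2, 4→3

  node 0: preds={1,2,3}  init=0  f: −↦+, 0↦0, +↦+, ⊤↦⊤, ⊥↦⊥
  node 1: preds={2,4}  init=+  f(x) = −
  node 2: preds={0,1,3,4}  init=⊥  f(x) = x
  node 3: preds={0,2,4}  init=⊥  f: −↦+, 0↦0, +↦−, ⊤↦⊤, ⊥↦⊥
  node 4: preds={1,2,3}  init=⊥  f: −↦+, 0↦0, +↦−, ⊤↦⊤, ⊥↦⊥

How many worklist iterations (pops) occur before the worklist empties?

Iteration log — 9 steps:
  step 1. node 0  ⊔preds=+  new=⊤  old=0  +wl: 
  step 2. node 1  ⊔preds=⊥  new=⊤  old=+  +wl: 0
  step 3. node 2  ⊔preds=⊤  new=⊤  old=⊥  +wl: 1
  step 4. node 3  ⊔preds=⊤  new=⊤  old=⊥  +wl: 2
  step 5. node 4  ⊔preds=⊤  new=⊤  old=⊥  +wl: 3
  step 6. node 0  ⊔preds=⊤  new=⊤  stable
  step 7. node 1  ⊔preds=⊤  new=⊤  stable
  step 8. node 2  ⊔preds=⊤  new=⊤  stable
  step 9. node 3  ⊔preds=⊤  new=⊤  stable

Least fixpoint reached:
  node 0: ⊤
  node 1: ⊤
  node 2: ⊤
  node 3: ⊤
  node 4: ⊤

9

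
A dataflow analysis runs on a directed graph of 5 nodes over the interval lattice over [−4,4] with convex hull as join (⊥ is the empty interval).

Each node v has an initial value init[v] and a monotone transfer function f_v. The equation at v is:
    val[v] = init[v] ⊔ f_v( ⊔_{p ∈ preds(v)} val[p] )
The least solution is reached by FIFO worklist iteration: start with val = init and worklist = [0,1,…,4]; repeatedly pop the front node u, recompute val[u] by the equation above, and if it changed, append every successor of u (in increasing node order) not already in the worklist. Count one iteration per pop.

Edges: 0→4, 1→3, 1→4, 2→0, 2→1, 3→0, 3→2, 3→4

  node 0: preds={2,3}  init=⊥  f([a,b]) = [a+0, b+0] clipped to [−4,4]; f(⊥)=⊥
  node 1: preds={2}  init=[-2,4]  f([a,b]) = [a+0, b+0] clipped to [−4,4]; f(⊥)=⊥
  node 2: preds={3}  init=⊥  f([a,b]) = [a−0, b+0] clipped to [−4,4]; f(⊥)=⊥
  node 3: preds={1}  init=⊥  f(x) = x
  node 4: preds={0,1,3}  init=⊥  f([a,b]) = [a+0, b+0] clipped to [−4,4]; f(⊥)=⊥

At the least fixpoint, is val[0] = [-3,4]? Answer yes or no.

no

Iteration log — 10 steps:
  step 1. node 0  ⊔preds=⊥  new=⊥  stable
  step 2. node 1  ⊔preds=⊥  new=[-2,4]  stable
  step 3. node 2  ⊔preds=⊥  new=⊥  stable
  step 4. node 3  ⊔preds=[-2,4]  new=[-2,4]  old=⊥  +wl: 0,2
  step 5. node 4  ⊔preds=[-2,4]  new=[-2,4]  old=⊥  +wl: 
  step 6. node 0  ⊔preds=[-2,4]  new=[-2,4]  old=⊥  +wl: 4
  step 7. node 2  ⊔preds=[-2,4]  new=[-2,4]  old=⊥  +wl: 0,1
  step 8. node 4  ⊔preds=[-2,4]  new=[-2,4]  stable
  step 9. node 0  ⊔preds=[-2,4]  new=[-2,4]  stable
  step 10. node 1  ⊔preds=[-2,4]  new=[-2,4]  stable

Least fixpoint reached:
  node 0: [-2,4]
  node 1: [-2,4]
  node 2: [-2,4]
  node 3: [-2,4]
  node 4: [-2,4]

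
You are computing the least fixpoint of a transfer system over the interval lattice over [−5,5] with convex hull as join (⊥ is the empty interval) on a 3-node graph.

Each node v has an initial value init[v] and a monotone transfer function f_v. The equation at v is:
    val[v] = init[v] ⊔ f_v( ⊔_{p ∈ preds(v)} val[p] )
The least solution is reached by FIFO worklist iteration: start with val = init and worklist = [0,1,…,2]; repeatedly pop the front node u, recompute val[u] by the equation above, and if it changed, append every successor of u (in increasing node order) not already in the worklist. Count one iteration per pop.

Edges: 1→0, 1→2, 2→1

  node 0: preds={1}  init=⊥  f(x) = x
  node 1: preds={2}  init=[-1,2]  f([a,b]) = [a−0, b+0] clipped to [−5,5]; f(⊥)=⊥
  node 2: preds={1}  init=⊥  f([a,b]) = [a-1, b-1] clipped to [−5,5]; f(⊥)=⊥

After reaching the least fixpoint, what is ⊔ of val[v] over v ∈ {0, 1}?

Trace (15 dequeues):
  [1] u=0 | in [-1,2] | out [-1,2] | prev ⊥ | push {}
  [2] u=1 | in ⊥ | out [-1,2] | ==
  [3] u=2 | in [-1,2] | out [-2,1] | prev ⊥ | push {1}
  [4] u=1 | in [-2,1] | out [-2,2] | prev [-1,2] | push {0,2}
  [5] u=0 | in [-2,2] | out [-2,2] | prev [-1,2] | push {}
  [6] u=2 | in [-2,2] | out [-3,1] | prev [-2,1] | push {1}
  [7] u=1 | in [-3,1] | out [-3,2] | prev [-2,2] | push {0,2}
  [8] u=0 | in [-3,2] | out [-3,2] | prev [-2,2] | push {}
  [9] u=2 | in [-3,2] | out [-4,1] | prev [-3,1] | push {1}
  [10] u=1 | in [-4,1] | out [-4,2] | prev [-3,2] | push {0,2}
  [11] u=0 | in [-4,2] | out [-4,2] | prev [-3,2] | push {}
  [12] u=2 | in [-4,2] | out [-5,1] | prev [-4,1] | push {1}
  [13] u=1 | in [-5,1] | out [-5,2] | prev [-4,2] | push {0,2}
  [14] u=0 | in [-5,2] | out [-5,2] | prev [-4,2] | push {}
  [15] u=2 | in [-5,2] | out [-5,1] | ==

Converged values:
  [0] [-5,2]
  [1] [-5,2]
  [2] [-5,1]

[-5,2]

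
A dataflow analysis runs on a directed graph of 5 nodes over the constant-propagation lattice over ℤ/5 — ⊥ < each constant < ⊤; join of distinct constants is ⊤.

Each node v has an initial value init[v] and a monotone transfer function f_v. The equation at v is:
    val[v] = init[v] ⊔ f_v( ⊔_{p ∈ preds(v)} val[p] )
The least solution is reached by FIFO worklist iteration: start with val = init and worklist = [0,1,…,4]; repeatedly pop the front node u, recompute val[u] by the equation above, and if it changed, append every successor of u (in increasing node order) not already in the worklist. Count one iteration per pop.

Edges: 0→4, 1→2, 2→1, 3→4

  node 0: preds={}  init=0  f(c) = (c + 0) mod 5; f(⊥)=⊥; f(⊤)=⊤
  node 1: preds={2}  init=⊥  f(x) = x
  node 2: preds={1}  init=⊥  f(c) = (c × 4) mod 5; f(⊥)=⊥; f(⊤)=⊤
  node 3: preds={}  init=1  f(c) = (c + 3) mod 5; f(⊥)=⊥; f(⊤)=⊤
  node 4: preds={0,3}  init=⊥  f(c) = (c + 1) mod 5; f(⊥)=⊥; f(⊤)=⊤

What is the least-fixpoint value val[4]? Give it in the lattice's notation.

⊤

Iteration log — 5 steps:
  step 1. node 0  ⊔preds=⊥  new=0  stable
  step 2. node 1  ⊔preds=⊥  new=⊥  stable
  step 3. node 2  ⊔preds=⊥  new=⊥  stable
  step 4. node 3  ⊔preds=⊥  new=1  stable
  step 5. node 4  ⊔preds=⊤  new=⊤  old=⊥  +wl: 

Least fixpoint reached:
  node 0: 0
  node 1: ⊥
  node 2: ⊥
  node 3: 1
  node 4: ⊤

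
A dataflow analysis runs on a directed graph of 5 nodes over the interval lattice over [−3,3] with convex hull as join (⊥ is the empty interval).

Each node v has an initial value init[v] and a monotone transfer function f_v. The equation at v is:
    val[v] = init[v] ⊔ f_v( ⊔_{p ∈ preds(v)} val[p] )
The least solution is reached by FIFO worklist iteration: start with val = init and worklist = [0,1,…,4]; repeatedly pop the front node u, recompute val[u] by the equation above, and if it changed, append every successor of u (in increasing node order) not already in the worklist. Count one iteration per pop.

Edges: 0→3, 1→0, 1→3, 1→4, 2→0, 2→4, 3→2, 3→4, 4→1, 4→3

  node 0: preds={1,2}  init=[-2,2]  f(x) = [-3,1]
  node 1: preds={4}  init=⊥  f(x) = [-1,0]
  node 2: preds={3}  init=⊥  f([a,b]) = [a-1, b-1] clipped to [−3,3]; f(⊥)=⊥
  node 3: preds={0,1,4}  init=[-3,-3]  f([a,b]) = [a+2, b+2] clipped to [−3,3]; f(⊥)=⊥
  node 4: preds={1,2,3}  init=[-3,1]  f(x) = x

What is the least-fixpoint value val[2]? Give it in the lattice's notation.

Worklist (11 pops):
  #1 pop 0: in=⊥ → [-3,2] (was [-2,2]); enqueue []
  #2 pop 1: in=[-3,1] → [-1,0] (was ⊥); enqueue [0]
  #3 pop 2: in=[-3,-3] → [-3,-3] (was ⊥); enqueue []
  #4 pop 3: in=[-3,2] → [-3,3] (was [-3,-3]); enqueue [2]
  #5 pop 4: in=[-3,3] → [-3,3] (was [-3,1]); enqueue [1,3]
  #6 pop 0: in=[-3,0] → [-3,2] (no change)
  #7 pop 2: in=[-3,3] → [-3,2] (was [-3,-3]); enqueue [0,4]
  #8 pop 1: in=[-3,3] → [-1,0] (no change)
  #9 pop 3: in=[-3,3] → [-3,3] (no change)
  #10 pop 0: in=[-3,2] → [-3,2] (no change)
  #11 pop 4: in=[-3,3] → [-3,3] (no change)

Fixpoint:
  val[0] = [-3,2]
  val[1] = [-1,0]
  val[2] = [-3,2]
  val[3] = [-3,3]
  val[4] = [-3,3]

[-3,2]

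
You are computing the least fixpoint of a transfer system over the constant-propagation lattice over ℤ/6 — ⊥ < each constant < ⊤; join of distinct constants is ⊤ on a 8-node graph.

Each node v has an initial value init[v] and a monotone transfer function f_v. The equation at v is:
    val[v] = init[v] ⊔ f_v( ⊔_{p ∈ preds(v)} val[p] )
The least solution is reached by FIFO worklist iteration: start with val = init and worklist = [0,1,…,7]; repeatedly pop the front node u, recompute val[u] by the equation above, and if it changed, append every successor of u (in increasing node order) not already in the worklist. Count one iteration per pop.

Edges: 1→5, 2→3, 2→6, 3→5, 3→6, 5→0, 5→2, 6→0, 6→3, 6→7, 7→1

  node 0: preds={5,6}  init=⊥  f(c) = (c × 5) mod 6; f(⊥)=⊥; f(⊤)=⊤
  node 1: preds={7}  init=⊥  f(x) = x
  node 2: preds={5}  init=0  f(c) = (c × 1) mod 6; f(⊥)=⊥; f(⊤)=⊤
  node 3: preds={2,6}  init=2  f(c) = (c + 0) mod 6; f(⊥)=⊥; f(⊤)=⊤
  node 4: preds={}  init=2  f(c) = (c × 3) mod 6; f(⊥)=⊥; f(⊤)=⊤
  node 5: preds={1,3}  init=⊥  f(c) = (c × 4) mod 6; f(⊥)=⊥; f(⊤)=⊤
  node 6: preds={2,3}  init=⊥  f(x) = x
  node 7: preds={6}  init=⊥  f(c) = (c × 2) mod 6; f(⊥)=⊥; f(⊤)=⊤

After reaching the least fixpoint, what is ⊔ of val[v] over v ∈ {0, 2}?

Iteration log — 14 steps:
  step 1. node 0  ⊔preds=⊥  new=⊥  stable
  step 2. node 1  ⊔preds=⊥  new=⊥  stable
  step 3. node 2  ⊔preds=⊥  new=0  stable
  step 4. node 3  ⊔preds=0  new=⊤  old=2  +wl: 
  step 5. node 4  ⊔preds=⊥  new=2  stable
  step 6. node 5  ⊔preds=⊤  new=⊤  old=⊥  +wl: 0,2
  step 7. node 6  ⊔preds=⊤  new=⊤  old=⊥  +wl: 3
  step 8. node 7  ⊔preds=⊤  new=⊤  old=⊥  +wl: 1
  step 9. node 0  ⊔preds=⊤  new=⊤  old=⊥  +wl: 
  step 10. node 2  ⊔preds=⊤  new=⊤  old=0  +wl: 6
  step 11. node 3  ⊔preds=⊤  new=⊤  stable
  step 12. node 1  ⊔preds=⊤  new=⊤  old=⊥  +wl: 5
  step 13. node 6  ⊔preds=⊤  new=⊤  stable
  step 14. node 5  ⊔preds=⊤  new=⊤  stable

Least fixpoint reached:
  node 0: ⊤
  node 1: ⊤
  node 2: ⊤
  node 3: ⊤
  node 4: 2
  node 5: ⊤
  node 6: ⊤
  node 7: ⊤

⊤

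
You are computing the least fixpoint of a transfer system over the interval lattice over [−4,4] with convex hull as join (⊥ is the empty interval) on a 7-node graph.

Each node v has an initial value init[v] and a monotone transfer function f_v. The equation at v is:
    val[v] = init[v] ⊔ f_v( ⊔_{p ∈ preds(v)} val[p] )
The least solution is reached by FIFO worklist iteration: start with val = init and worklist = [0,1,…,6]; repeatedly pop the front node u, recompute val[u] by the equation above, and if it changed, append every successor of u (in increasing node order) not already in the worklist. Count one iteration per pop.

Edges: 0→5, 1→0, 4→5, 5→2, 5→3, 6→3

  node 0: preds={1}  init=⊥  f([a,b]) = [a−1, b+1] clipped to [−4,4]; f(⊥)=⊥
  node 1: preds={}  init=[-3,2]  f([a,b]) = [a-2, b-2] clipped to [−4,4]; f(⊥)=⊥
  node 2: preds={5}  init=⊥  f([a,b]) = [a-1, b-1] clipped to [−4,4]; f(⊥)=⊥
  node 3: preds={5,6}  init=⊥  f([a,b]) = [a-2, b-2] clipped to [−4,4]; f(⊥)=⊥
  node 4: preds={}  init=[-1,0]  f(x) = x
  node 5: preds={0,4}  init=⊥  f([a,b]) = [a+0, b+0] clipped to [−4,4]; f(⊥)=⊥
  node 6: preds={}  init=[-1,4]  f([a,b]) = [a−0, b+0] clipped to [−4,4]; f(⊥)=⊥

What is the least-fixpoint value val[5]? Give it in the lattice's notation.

[-4,3]

Worklist (9 pops):
  #1 pop 0: in=[-3,2] → [-4,3] (was ⊥); enqueue []
  #2 pop 1: in=⊥ → [-3,2] (no change)
  #3 pop 2: in=⊥ → ⊥ (no change)
  #4 pop 3: in=[-1,4] → [-3,2] (was ⊥); enqueue []
  #5 pop 4: in=⊥ → [-1,0] (no change)
  #6 pop 5: in=[-4,3] → [-4,3] (was ⊥); enqueue [2,3]
  #7 pop 6: in=⊥ → [-1,4] (no change)
  #8 pop 2: in=[-4,3] → [-4,2] (was ⊥); enqueue []
  #9 pop 3: in=[-4,4] → [-4,2] (was [-3,2]); enqueue []

Fixpoint:
  val[0] = [-4,3]
  val[1] = [-3,2]
  val[2] = [-4,2]
  val[3] = [-4,2]
  val[4] = [-1,0]
  val[5] = [-4,3]
  val[6] = [-1,4]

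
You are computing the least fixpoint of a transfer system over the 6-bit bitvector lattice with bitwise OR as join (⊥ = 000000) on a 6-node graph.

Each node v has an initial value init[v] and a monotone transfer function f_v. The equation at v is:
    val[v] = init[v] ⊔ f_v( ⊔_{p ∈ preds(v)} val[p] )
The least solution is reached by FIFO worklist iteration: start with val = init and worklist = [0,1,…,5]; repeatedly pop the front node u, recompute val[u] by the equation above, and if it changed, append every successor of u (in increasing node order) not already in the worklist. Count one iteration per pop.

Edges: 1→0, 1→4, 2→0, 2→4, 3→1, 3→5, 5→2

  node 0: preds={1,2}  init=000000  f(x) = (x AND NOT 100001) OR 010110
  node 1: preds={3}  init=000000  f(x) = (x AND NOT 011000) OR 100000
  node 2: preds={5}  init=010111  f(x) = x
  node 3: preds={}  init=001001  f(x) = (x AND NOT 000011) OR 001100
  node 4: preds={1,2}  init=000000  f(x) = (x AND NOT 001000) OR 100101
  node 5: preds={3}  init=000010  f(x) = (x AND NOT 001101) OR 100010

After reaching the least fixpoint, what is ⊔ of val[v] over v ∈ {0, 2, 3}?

Trace (11 dequeues):
  [1] u=0 | in 010111 | out 010110 | prev 000000 | push {}
  [2] u=1 | in 001001 | out 100001 | prev 000000 | push {0}
  [3] u=2 | in 000010 | out 010111 | ==
  [4] u=3 | in 000000 | out 001101 | prev 001001 | push {1}
  [5] u=4 | in 110111 | out 110111 | prev 000000 | push {}
  [6] u=5 | in 001101 | out 100010 | prev 000010 | push {2}
  [7] u=0 | in 110111 | out 010110 | ==
  [8] u=1 | in 001101 | out 100101 | prev 100001 | push {0,4}
  [9] u=2 | in 100010 | out 110111 | prev 010111 | push {}
  [10] u=0 | in 110111 | out 010110 | ==
  [11] u=4 | in 110111 | out 110111 | ==

Converged values:
  [0] 010110
  [1] 100101
  [2] 110111
  [3] 001101
  [4] 110111
  [5] 100010

111111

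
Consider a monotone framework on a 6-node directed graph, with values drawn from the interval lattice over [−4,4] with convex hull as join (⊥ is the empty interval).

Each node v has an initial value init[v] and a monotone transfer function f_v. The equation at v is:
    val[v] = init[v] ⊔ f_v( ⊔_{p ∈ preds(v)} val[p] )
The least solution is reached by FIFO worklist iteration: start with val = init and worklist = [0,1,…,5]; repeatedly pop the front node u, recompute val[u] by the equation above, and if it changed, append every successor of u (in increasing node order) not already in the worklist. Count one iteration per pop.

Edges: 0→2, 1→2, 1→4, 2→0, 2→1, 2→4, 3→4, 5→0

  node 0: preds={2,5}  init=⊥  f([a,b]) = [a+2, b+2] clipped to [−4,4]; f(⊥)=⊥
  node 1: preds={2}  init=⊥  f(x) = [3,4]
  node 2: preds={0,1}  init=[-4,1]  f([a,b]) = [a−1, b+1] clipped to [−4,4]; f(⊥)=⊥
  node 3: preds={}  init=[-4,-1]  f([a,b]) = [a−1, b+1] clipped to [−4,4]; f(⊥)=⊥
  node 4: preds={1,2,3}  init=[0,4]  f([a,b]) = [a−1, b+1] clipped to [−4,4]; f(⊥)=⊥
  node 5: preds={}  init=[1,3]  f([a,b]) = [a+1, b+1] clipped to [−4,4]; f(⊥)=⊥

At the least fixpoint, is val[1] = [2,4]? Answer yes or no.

no

Iteration log — 8 steps:
  step 1. node 0  ⊔preds=[-4,3]  new=[-2,4]  old=⊥  +wl: 
  step 2. node 1  ⊔preds=[-4,1]  new=[3,4]  old=⊥  +wl: 
  step 3. node 2  ⊔preds=[-2,4]  new=[-4,4]  old=[-4,1]  +wl: 0,1
  step 4. node 3  ⊔preds=⊥  new=[-4,-1]  stable
  step 5. node 4  ⊔preds=[-4,4]  new=[-4,4]  old=[0,4]  +wl: 
  step 6. node 5  ⊔preds=⊥  new=[1,3]  stable
  step 7. node 0  ⊔preds=[-4,4]  new=[-2,4]  stable
  step 8. node 1  ⊔preds=[-4,4]  new=[3,4]  stable

Least fixpoint reached:
  node 0: [-2,4]
  node 1: [3,4]
  node 2: [-4,4]
  node 3: [-4,-1]
  node 4: [-4,4]
  node 5: [1,3]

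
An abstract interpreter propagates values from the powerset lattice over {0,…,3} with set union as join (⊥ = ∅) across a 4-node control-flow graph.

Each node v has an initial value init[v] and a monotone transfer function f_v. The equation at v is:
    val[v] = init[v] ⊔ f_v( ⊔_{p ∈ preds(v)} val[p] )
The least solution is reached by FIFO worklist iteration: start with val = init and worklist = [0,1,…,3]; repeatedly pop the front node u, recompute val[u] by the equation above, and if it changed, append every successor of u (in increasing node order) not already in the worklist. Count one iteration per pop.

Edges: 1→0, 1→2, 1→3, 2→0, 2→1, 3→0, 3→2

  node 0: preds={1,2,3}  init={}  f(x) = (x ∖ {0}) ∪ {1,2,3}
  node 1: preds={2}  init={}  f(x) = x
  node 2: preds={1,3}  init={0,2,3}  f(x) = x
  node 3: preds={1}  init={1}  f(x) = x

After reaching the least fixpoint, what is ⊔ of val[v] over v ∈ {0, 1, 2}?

Iteration log — 9 steps:
  step 1. node 0  ⊔preds={0,1,2,3}  new={1,2,3}  old={}  +wl: 
  step 2. node 1  ⊔preds={0,2,3}  new={0,2,3}  old={}  +wl: 0
  step 3. node 2  ⊔preds={0,1,2,3}  new={0,1,2,3}  old={0,2,3}  +wl: 1
  step 4. node 3  ⊔preds={0,2,3}  new={0,1,2,3}  old={1}  +wl: 2
  step 5. node 0  ⊔preds={0,1,2,3}  new={1,2,3}  stable
  step 6. node 1  ⊔preds={0,1,2,3}  new={0,1,2,3}  old={0,2,3}  +wl: 0,3
  step 7. node 2  ⊔preds={0,1,2,3}  new={0,1,2,3}  stable
  step 8. node 0  ⊔preds={0,1,2,3}  new={1,2,3}  stable
  step 9. node 3  ⊔preds={0,1,2,3}  new={0,1,2,3}  stable

Least fixpoint reached:
  node 0: {1,2,3}
  node 1: {0,1,2,3}
  node 2: {0,1,2,3}
  node 3: {0,1,2,3}

{0,1,2,3}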